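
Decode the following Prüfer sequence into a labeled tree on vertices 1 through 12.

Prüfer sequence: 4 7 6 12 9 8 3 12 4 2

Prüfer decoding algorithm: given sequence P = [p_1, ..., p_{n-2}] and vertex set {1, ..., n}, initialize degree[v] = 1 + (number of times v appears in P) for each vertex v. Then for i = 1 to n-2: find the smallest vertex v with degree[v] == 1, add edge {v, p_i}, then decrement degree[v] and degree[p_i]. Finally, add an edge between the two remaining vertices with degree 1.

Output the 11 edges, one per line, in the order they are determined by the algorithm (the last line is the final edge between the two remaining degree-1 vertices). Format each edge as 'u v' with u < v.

Answer: 1 4
5 7
6 7
6 12
9 10
8 9
3 8
3 12
4 11
2 4
2 12

Derivation:
Initial degrees: {1:1, 2:2, 3:2, 4:3, 5:1, 6:2, 7:2, 8:2, 9:2, 10:1, 11:1, 12:3}
Step 1: smallest deg-1 vertex = 1, p_1 = 4. Add edge {1,4}. Now deg[1]=0, deg[4]=2.
Step 2: smallest deg-1 vertex = 5, p_2 = 7. Add edge {5,7}. Now deg[5]=0, deg[7]=1.
Step 3: smallest deg-1 vertex = 7, p_3 = 6. Add edge {6,7}. Now deg[7]=0, deg[6]=1.
Step 4: smallest deg-1 vertex = 6, p_4 = 12. Add edge {6,12}. Now deg[6]=0, deg[12]=2.
Step 5: smallest deg-1 vertex = 10, p_5 = 9. Add edge {9,10}. Now deg[10]=0, deg[9]=1.
Step 6: smallest deg-1 vertex = 9, p_6 = 8. Add edge {8,9}. Now deg[9]=0, deg[8]=1.
Step 7: smallest deg-1 vertex = 8, p_7 = 3. Add edge {3,8}. Now deg[8]=0, deg[3]=1.
Step 8: smallest deg-1 vertex = 3, p_8 = 12. Add edge {3,12}. Now deg[3]=0, deg[12]=1.
Step 9: smallest deg-1 vertex = 11, p_9 = 4. Add edge {4,11}. Now deg[11]=0, deg[4]=1.
Step 10: smallest deg-1 vertex = 4, p_10 = 2. Add edge {2,4}. Now deg[4]=0, deg[2]=1.
Final: two remaining deg-1 vertices are 2, 12. Add edge {2,12}.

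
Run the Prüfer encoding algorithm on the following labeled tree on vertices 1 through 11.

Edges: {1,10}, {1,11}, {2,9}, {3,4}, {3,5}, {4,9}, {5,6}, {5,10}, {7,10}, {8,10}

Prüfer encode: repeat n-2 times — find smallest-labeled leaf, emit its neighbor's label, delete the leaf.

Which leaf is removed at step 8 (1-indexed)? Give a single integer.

Answer: 5

Derivation:
Step 1: current leaves = {2,6,7,8,11}. Remove leaf 2 (neighbor: 9).
Step 2: current leaves = {6,7,8,9,11}. Remove leaf 6 (neighbor: 5).
Step 3: current leaves = {7,8,9,11}. Remove leaf 7 (neighbor: 10).
Step 4: current leaves = {8,9,11}. Remove leaf 8 (neighbor: 10).
Step 5: current leaves = {9,11}. Remove leaf 9 (neighbor: 4).
Step 6: current leaves = {4,11}. Remove leaf 4 (neighbor: 3).
Step 7: current leaves = {3,11}. Remove leaf 3 (neighbor: 5).
Step 8: current leaves = {5,11}. Remove leaf 5 (neighbor: 10).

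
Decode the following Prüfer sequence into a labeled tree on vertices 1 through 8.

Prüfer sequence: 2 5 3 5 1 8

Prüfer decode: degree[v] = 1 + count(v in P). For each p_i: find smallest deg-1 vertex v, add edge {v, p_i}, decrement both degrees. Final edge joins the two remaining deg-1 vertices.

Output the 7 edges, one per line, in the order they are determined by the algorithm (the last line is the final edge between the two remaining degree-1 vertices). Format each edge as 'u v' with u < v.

Initial degrees: {1:2, 2:2, 3:2, 4:1, 5:3, 6:1, 7:1, 8:2}
Step 1: smallest deg-1 vertex = 4, p_1 = 2. Add edge {2,4}. Now deg[4]=0, deg[2]=1.
Step 2: smallest deg-1 vertex = 2, p_2 = 5. Add edge {2,5}. Now deg[2]=0, deg[5]=2.
Step 3: smallest deg-1 vertex = 6, p_3 = 3. Add edge {3,6}. Now deg[6]=0, deg[3]=1.
Step 4: smallest deg-1 vertex = 3, p_4 = 5. Add edge {3,5}. Now deg[3]=0, deg[5]=1.
Step 5: smallest deg-1 vertex = 5, p_5 = 1. Add edge {1,5}. Now deg[5]=0, deg[1]=1.
Step 6: smallest deg-1 vertex = 1, p_6 = 8. Add edge {1,8}. Now deg[1]=0, deg[8]=1.
Final: two remaining deg-1 vertices are 7, 8. Add edge {7,8}.

Answer: 2 4
2 5
3 6
3 5
1 5
1 8
7 8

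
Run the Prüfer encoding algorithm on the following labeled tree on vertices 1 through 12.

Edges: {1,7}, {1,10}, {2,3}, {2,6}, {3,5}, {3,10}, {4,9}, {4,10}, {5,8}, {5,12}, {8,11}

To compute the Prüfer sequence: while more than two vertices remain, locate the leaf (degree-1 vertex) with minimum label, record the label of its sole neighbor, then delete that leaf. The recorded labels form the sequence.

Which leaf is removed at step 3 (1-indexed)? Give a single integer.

Answer: 7

Derivation:
Step 1: current leaves = {6,7,9,11,12}. Remove leaf 6 (neighbor: 2).
Step 2: current leaves = {2,7,9,11,12}. Remove leaf 2 (neighbor: 3).
Step 3: current leaves = {7,9,11,12}. Remove leaf 7 (neighbor: 1).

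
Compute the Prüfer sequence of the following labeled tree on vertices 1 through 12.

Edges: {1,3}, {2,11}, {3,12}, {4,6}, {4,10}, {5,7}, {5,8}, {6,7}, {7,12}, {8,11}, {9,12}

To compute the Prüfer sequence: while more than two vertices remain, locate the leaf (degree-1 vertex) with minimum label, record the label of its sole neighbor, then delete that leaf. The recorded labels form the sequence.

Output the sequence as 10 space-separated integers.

Answer: 3 11 12 12 4 6 7 8 5 7

Derivation:
Step 1: leaves = {1,2,9,10}. Remove smallest leaf 1, emit neighbor 3.
Step 2: leaves = {2,3,9,10}. Remove smallest leaf 2, emit neighbor 11.
Step 3: leaves = {3,9,10,11}. Remove smallest leaf 3, emit neighbor 12.
Step 4: leaves = {9,10,11}. Remove smallest leaf 9, emit neighbor 12.
Step 5: leaves = {10,11,12}. Remove smallest leaf 10, emit neighbor 4.
Step 6: leaves = {4,11,12}. Remove smallest leaf 4, emit neighbor 6.
Step 7: leaves = {6,11,12}. Remove smallest leaf 6, emit neighbor 7.
Step 8: leaves = {11,12}. Remove smallest leaf 11, emit neighbor 8.
Step 9: leaves = {8,12}. Remove smallest leaf 8, emit neighbor 5.
Step 10: leaves = {5,12}. Remove smallest leaf 5, emit neighbor 7.
Done: 2 vertices remain (7, 12). Sequence = [3 11 12 12 4 6 7 8 5 7]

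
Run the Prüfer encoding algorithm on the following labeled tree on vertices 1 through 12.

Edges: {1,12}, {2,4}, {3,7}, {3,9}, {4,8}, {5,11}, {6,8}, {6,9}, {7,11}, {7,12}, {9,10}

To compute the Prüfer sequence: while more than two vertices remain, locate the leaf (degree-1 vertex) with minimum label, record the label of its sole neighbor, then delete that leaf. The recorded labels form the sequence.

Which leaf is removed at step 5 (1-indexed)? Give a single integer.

Step 1: current leaves = {1,2,5,10}. Remove leaf 1 (neighbor: 12).
Step 2: current leaves = {2,5,10,12}. Remove leaf 2 (neighbor: 4).
Step 3: current leaves = {4,5,10,12}. Remove leaf 4 (neighbor: 8).
Step 4: current leaves = {5,8,10,12}. Remove leaf 5 (neighbor: 11).
Step 5: current leaves = {8,10,11,12}. Remove leaf 8 (neighbor: 6).

Answer: 8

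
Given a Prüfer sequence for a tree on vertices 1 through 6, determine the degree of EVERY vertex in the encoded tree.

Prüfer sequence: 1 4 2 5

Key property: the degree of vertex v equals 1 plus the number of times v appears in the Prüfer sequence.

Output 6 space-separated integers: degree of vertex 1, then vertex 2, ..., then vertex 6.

Answer: 2 2 1 2 2 1

Derivation:
p_1 = 1: count[1] becomes 1
p_2 = 4: count[4] becomes 1
p_3 = 2: count[2] becomes 1
p_4 = 5: count[5] becomes 1
Degrees (1 + count): deg[1]=1+1=2, deg[2]=1+1=2, deg[3]=1+0=1, deg[4]=1+1=2, deg[5]=1+1=2, deg[6]=1+0=1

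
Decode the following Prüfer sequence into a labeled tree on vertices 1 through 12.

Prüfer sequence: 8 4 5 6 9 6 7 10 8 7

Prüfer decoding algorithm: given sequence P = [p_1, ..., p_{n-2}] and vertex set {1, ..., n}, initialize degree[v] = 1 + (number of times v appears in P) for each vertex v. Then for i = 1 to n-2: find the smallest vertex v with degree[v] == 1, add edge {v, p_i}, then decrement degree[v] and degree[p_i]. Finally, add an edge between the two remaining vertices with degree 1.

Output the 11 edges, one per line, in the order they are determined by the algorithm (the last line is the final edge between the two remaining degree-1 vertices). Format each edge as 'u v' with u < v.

Answer: 1 8
2 4
3 5
4 6
5 9
6 9
6 7
10 11
8 10
7 8
7 12

Derivation:
Initial degrees: {1:1, 2:1, 3:1, 4:2, 5:2, 6:3, 7:3, 8:3, 9:2, 10:2, 11:1, 12:1}
Step 1: smallest deg-1 vertex = 1, p_1 = 8. Add edge {1,8}. Now deg[1]=0, deg[8]=2.
Step 2: smallest deg-1 vertex = 2, p_2 = 4. Add edge {2,4}. Now deg[2]=0, deg[4]=1.
Step 3: smallest deg-1 vertex = 3, p_3 = 5. Add edge {3,5}. Now deg[3]=0, deg[5]=1.
Step 4: smallest deg-1 vertex = 4, p_4 = 6. Add edge {4,6}. Now deg[4]=0, deg[6]=2.
Step 5: smallest deg-1 vertex = 5, p_5 = 9. Add edge {5,9}. Now deg[5]=0, deg[9]=1.
Step 6: smallest deg-1 vertex = 9, p_6 = 6. Add edge {6,9}. Now deg[9]=0, deg[6]=1.
Step 7: smallest deg-1 vertex = 6, p_7 = 7. Add edge {6,7}. Now deg[6]=0, deg[7]=2.
Step 8: smallest deg-1 vertex = 11, p_8 = 10. Add edge {10,11}. Now deg[11]=0, deg[10]=1.
Step 9: smallest deg-1 vertex = 10, p_9 = 8. Add edge {8,10}. Now deg[10]=0, deg[8]=1.
Step 10: smallest deg-1 vertex = 8, p_10 = 7. Add edge {7,8}. Now deg[8]=0, deg[7]=1.
Final: two remaining deg-1 vertices are 7, 12. Add edge {7,12}.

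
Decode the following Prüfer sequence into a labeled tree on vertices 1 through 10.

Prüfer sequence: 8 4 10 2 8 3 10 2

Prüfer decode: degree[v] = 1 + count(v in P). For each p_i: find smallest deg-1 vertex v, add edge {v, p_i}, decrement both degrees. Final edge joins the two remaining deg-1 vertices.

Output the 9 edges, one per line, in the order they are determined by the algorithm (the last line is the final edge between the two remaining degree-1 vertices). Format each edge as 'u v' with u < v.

Initial degrees: {1:1, 2:3, 3:2, 4:2, 5:1, 6:1, 7:1, 8:3, 9:1, 10:3}
Step 1: smallest deg-1 vertex = 1, p_1 = 8. Add edge {1,8}. Now deg[1]=0, deg[8]=2.
Step 2: smallest deg-1 vertex = 5, p_2 = 4. Add edge {4,5}. Now deg[5]=0, deg[4]=1.
Step 3: smallest deg-1 vertex = 4, p_3 = 10. Add edge {4,10}. Now deg[4]=0, deg[10]=2.
Step 4: smallest deg-1 vertex = 6, p_4 = 2. Add edge {2,6}. Now deg[6]=0, deg[2]=2.
Step 5: smallest deg-1 vertex = 7, p_5 = 8. Add edge {7,8}. Now deg[7]=0, deg[8]=1.
Step 6: smallest deg-1 vertex = 8, p_6 = 3. Add edge {3,8}. Now deg[8]=0, deg[3]=1.
Step 7: smallest deg-1 vertex = 3, p_7 = 10. Add edge {3,10}. Now deg[3]=0, deg[10]=1.
Step 8: smallest deg-1 vertex = 9, p_8 = 2. Add edge {2,9}. Now deg[9]=0, deg[2]=1.
Final: two remaining deg-1 vertices are 2, 10. Add edge {2,10}.

Answer: 1 8
4 5
4 10
2 6
7 8
3 8
3 10
2 9
2 10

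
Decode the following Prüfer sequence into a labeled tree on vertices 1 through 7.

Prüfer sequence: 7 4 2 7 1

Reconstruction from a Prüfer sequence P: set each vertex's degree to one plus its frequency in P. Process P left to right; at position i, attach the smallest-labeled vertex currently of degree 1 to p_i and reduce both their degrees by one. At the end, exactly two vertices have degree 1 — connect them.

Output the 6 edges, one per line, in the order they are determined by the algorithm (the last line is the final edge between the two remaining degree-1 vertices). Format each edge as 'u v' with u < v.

Answer: 3 7
4 5
2 4
2 7
1 6
1 7

Derivation:
Initial degrees: {1:2, 2:2, 3:1, 4:2, 5:1, 6:1, 7:3}
Step 1: smallest deg-1 vertex = 3, p_1 = 7. Add edge {3,7}. Now deg[3]=0, deg[7]=2.
Step 2: smallest deg-1 vertex = 5, p_2 = 4. Add edge {4,5}. Now deg[5]=0, deg[4]=1.
Step 3: smallest deg-1 vertex = 4, p_3 = 2. Add edge {2,4}. Now deg[4]=0, deg[2]=1.
Step 4: smallest deg-1 vertex = 2, p_4 = 7. Add edge {2,7}. Now deg[2]=0, deg[7]=1.
Step 5: smallest deg-1 vertex = 6, p_5 = 1. Add edge {1,6}. Now deg[6]=0, deg[1]=1.
Final: two remaining deg-1 vertices are 1, 7. Add edge {1,7}.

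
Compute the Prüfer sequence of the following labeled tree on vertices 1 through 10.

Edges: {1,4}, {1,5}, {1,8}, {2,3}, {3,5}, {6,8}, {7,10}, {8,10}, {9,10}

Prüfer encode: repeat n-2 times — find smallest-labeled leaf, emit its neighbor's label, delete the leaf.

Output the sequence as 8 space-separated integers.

Answer: 3 5 1 1 8 8 10 10

Derivation:
Step 1: leaves = {2,4,6,7,9}. Remove smallest leaf 2, emit neighbor 3.
Step 2: leaves = {3,4,6,7,9}. Remove smallest leaf 3, emit neighbor 5.
Step 3: leaves = {4,5,6,7,9}. Remove smallest leaf 4, emit neighbor 1.
Step 4: leaves = {5,6,7,9}. Remove smallest leaf 5, emit neighbor 1.
Step 5: leaves = {1,6,7,9}. Remove smallest leaf 1, emit neighbor 8.
Step 6: leaves = {6,7,9}. Remove smallest leaf 6, emit neighbor 8.
Step 7: leaves = {7,8,9}. Remove smallest leaf 7, emit neighbor 10.
Step 8: leaves = {8,9}. Remove smallest leaf 8, emit neighbor 10.
Done: 2 vertices remain (9, 10). Sequence = [3 5 1 1 8 8 10 10]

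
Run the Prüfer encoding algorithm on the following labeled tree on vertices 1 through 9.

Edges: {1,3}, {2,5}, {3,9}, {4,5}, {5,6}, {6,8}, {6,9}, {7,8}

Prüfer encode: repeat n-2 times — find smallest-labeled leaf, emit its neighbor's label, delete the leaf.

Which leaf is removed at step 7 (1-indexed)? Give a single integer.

Step 1: current leaves = {1,2,4,7}. Remove leaf 1 (neighbor: 3).
Step 2: current leaves = {2,3,4,7}. Remove leaf 2 (neighbor: 5).
Step 3: current leaves = {3,4,7}. Remove leaf 3 (neighbor: 9).
Step 4: current leaves = {4,7,9}. Remove leaf 4 (neighbor: 5).
Step 5: current leaves = {5,7,9}. Remove leaf 5 (neighbor: 6).
Step 6: current leaves = {7,9}. Remove leaf 7 (neighbor: 8).
Step 7: current leaves = {8,9}. Remove leaf 8 (neighbor: 6).

Answer: 8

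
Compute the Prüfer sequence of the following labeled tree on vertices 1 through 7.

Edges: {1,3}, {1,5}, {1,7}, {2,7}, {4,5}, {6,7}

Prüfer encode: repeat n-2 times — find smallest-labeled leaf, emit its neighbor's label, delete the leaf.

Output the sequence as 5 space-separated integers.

Step 1: leaves = {2,3,4,6}. Remove smallest leaf 2, emit neighbor 7.
Step 2: leaves = {3,4,6}. Remove smallest leaf 3, emit neighbor 1.
Step 3: leaves = {4,6}. Remove smallest leaf 4, emit neighbor 5.
Step 4: leaves = {5,6}. Remove smallest leaf 5, emit neighbor 1.
Step 5: leaves = {1,6}. Remove smallest leaf 1, emit neighbor 7.
Done: 2 vertices remain (6, 7). Sequence = [7 1 5 1 7]

Answer: 7 1 5 1 7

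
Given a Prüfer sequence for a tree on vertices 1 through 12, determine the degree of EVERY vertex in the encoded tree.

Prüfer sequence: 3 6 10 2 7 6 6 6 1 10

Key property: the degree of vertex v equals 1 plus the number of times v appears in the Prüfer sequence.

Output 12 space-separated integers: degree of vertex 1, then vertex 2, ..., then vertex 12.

Answer: 2 2 2 1 1 5 2 1 1 3 1 1

Derivation:
p_1 = 3: count[3] becomes 1
p_2 = 6: count[6] becomes 1
p_3 = 10: count[10] becomes 1
p_4 = 2: count[2] becomes 1
p_5 = 7: count[7] becomes 1
p_6 = 6: count[6] becomes 2
p_7 = 6: count[6] becomes 3
p_8 = 6: count[6] becomes 4
p_9 = 1: count[1] becomes 1
p_10 = 10: count[10] becomes 2
Degrees (1 + count): deg[1]=1+1=2, deg[2]=1+1=2, deg[3]=1+1=2, deg[4]=1+0=1, deg[5]=1+0=1, deg[6]=1+4=5, deg[7]=1+1=2, deg[8]=1+0=1, deg[9]=1+0=1, deg[10]=1+2=3, deg[11]=1+0=1, deg[12]=1+0=1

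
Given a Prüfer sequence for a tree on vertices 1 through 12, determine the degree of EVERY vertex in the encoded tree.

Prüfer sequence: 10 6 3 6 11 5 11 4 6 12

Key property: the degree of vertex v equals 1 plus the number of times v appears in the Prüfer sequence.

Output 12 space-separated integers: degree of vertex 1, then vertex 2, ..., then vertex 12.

p_1 = 10: count[10] becomes 1
p_2 = 6: count[6] becomes 1
p_3 = 3: count[3] becomes 1
p_4 = 6: count[6] becomes 2
p_5 = 11: count[11] becomes 1
p_6 = 5: count[5] becomes 1
p_7 = 11: count[11] becomes 2
p_8 = 4: count[4] becomes 1
p_9 = 6: count[6] becomes 3
p_10 = 12: count[12] becomes 1
Degrees (1 + count): deg[1]=1+0=1, deg[2]=1+0=1, deg[3]=1+1=2, deg[4]=1+1=2, deg[5]=1+1=2, deg[6]=1+3=4, deg[7]=1+0=1, deg[8]=1+0=1, deg[9]=1+0=1, deg[10]=1+1=2, deg[11]=1+2=3, deg[12]=1+1=2

Answer: 1 1 2 2 2 4 1 1 1 2 3 2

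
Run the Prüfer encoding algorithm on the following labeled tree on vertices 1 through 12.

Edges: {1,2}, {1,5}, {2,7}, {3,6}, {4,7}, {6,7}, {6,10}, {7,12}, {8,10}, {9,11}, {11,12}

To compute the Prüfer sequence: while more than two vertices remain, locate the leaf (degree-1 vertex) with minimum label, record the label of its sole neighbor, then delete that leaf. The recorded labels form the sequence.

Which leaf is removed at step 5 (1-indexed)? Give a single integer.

Step 1: current leaves = {3,4,5,8,9}. Remove leaf 3 (neighbor: 6).
Step 2: current leaves = {4,5,8,9}. Remove leaf 4 (neighbor: 7).
Step 3: current leaves = {5,8,9}. Remove leaf 5 (neighbor: 1).
Step 4: current leaves = {1,8,9}. Remove leaf 1 (neighbor: 2).
Step 5: current leaves = {2,8,9}. Remove leaf 2 (neighbor: 7).

Answer: 2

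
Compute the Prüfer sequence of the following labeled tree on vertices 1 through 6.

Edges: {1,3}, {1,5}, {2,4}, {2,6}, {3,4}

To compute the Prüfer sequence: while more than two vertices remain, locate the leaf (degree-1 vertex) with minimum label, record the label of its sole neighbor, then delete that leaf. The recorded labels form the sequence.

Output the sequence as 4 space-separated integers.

Step 1: leaves = {5,6}. Remove smallest leaf 5, emit neighbor 1.
Step 2: leaves = {1,6}. Remove smallest leaf 1, emit neighbor 3.
Step 3: leaves = {3,6}. Remove smallest leaf 3, emit neighbor 4.
Step 4: leaves = {4,6}. Remove smallest leaf 4, emit neighbor 2.
Done: 2 vertices remain (2, 6). Sequence = [1 3 4 2]

Answer: 1 3 4 2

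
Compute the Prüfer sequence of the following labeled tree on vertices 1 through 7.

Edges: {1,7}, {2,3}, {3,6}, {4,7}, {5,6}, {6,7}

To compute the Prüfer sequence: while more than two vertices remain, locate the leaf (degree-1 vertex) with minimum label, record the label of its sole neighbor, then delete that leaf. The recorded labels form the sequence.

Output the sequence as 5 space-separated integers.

Answer: 7 3 6 7 6

Derivation:
Step 1: leaves = {1,2,4,5}. Remove smallest leaf 1, emit neighbor 7.
Step 2: leaves = {2,4,5}. Remove smallest leaf 2, emit neighbor 3.
Step 3: leaves = {3,4,5}. Remove smallest leaf 3, emit neighbor 6.
Step 4: leaves = {4,5}. Remove smallest leaf 4, emit neighbor 7.
Step 5: leaves = {5,7}. Remove smallest leaf 5, emit neighbor 6.
Done: 2 vertices remain (6, 7). Sequence = [7 3 6 7 6]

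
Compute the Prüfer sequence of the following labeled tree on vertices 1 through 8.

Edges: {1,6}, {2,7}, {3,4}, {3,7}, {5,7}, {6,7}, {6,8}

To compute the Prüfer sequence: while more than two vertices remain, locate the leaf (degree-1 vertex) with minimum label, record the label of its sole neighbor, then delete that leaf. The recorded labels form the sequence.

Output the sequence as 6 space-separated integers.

Answer: 6 7 3 7 7 6

Derivation:
Step 1: leaves = {1,2,4,5,8}. Remove smallest leaf 1, emit neighbor 6.
Step 2: leaves = {2,4,5,8}. Remove smallest leaf 2, emit neighbor 7.
Step 3: leaves = {4,5,8}. Remove smallest leaf 4, emit neighbor 3.
Step 4: leaves = {3,5,8}. Remove smallest leaf 3, emit neighbor 7.
Step 5: leaves = {5,8}. Remove smallest leaf 5, emit neighbor 7.
Step 6: leaves = {7,8}. Remove smallest leaf 7, emit neighbor 6.
Done: 2 vertices remain (6, 8). Sequence = [6 7 3 7 7 6]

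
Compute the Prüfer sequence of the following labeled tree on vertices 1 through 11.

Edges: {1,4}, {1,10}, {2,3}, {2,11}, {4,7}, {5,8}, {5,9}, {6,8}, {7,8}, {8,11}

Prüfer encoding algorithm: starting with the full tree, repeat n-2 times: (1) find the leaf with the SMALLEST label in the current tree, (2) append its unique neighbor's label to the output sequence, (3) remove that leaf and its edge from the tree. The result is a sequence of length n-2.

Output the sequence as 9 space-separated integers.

Step 1: leaves = {3,6,9,10}. Remove smallest leaf 3, emit neighbor 2.
Step 2: leaves = {2,6,9,10}. Remove smallest leaf 2, emit neighbor 11.
Step 3: leaves = {6,9,10,11}. Remove smallest leaf 6, emit neighbor 8.
Step 4: leaves = {9,10,11}. Remove smallest leaf 9, emit neighbor 5.
Step 5: leaves = {5,10,11}. Remove smallest leaf 5, emit neighbor 8.
Step 6: leaves = {10,11}. Remove smallest leaf 10, emit neighbor 1.
Step 7: leaves = {1,11}. Remove smallest leaf 1, emit neighbor 4.
Step 8: leaves = {4,11}. Remove smallest leaf 4, emit neighbor 7.
Step 9: leaves = {7,11}. Remove smallest leaf 7, emit neighbor 8.
Done: 2 vertices remain (8, 11). Sequence = [2 11 8 5 8 1 4 7 8]

Answer: 2 11 8 5 8 1 4 7 8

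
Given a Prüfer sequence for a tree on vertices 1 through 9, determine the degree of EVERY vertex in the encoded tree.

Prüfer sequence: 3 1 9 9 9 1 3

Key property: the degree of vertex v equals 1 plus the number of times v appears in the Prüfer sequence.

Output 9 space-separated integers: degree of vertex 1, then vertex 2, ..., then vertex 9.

Answer: 3 1 3 1 1 1 1 1 4

Derivation:
p_1 = 3: count[3] becomes 1
p_2 = 1: count[1] becomes 1
p_3 = 9: count[9] becomes 1
p_4 = 9: count[9] becomes 2
p_5 = 9: count[9] becomes 3
p_6 = 1: count[1] becomes 2
p_7 = 3: count[3] becomes 2
Degrees (1 + count): deg[1]=1+2=3, deg[2]=1+0=1, deg[3]=1+2=3, deg[4]=1+0=1, deg[5]=1+0=1, deg[6]=1+0=1, deg[7]=1+0=1, deg[8]=1+0=1, deg[9]=1+3=4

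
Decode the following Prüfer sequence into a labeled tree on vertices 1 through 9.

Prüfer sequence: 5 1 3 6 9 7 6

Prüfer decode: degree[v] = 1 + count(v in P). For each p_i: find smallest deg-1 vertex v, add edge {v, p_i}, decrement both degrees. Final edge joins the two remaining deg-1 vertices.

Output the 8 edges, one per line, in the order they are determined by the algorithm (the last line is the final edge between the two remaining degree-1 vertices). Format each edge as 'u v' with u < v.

Answer: 2 5
1 4
1 3
3 6
5 9
7 8
6 7
6 9

Derivation:
Initial degrees: {1:2, 2:1, 3:2, 4:1, 5:2, 6:3, 7:2, 8:1, 9:2}
Step 1: smallest deg-1 vertex = 2, p_1 = 5. Add edge {2,5}. Now deg[2]=0, deg[5]=1.
Step 2: smallest deg-1 vertex = 4, p_2 = 1. Add edge {1,4}. Now deg[4]=0, deg[1]=1.
Step 3: smallest deg-1 vertex = 1, p_3 = 3. Add edge {1,3}. Now deg[1]=0, deg[3]=1.
Step 4: smallest deg-1 vertex = 3, p_4 = 6. Add edge {3,6}. Now deg[3]=0, deg[6]=2.
Step 5: smallest deg-1 vertex = 5, p_5 = 9. Add edge {5,9}. Now deg[5]=0, deg[9]=1.
Step 6: smallest deg-1 vertex = 8, p_6 = 7. Add edge {7,8}. Now deg[8]=0, deg[7]=1.
Step 7: smallest deg-1 vertex = 7, p_7 = 6. Add edge {6,7}. Now deg[7]=0, deg[6]=1.
Final: two remaining deg-1 vertices are 6, 9. Add edge {6,9}.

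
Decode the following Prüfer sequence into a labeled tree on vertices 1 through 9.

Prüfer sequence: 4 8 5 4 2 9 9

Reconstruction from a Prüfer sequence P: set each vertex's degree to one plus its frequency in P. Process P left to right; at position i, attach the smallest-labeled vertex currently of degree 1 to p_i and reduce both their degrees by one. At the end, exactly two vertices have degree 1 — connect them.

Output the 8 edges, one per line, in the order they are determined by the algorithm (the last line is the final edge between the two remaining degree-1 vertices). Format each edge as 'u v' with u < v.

Answer: 1 4
3 8
5 6
4 5
2 4
2 9
7 9
8 9

Derivation:
Initial degrees: {1:1, 2:2, 3:1, 4:3, 5:2, 6:1, 7:1, 8:2, 9:3}
Step 1: smallest deg-1 vertex = 1, p_1 = 4. Add edge {1,4}. Now deg[1]=0, deg[4]=2.
Step 2: smallest deg-1 vertex = 3, p_2 = 8. Add edge {3,8}. Now deg[3]=0, deg[8]=1.
Step 3: smallest deg-1 vertex = 6, p_3 = 5. Add edge {5,6}. Now deg[6]=0, deg[5]=1.
Step 4: smallest deg-1 vertex = 5, p_4 = 4. Add edge {4,5}. Now deg[5]=0, deg[4]=1.
Step 5: smallest deg-1 vertex = 4, p_5 = 2. Add edge {2,4}. Now deg[4]=0, deg[2]=1.
Step 6: smallest deg-1 vertex = 2, p_6 = 9. Add edge {2,9}. Now deg[2]=0, deg[9]=2.
Step 7: smallest deg-1 vertex = 7, p_7 = 9. Add edge {7,9}. Now deg[7]=0, deg[9]=1.
Final: two remaining deg-1 vertices are 8, 9. Add edge {8,9}.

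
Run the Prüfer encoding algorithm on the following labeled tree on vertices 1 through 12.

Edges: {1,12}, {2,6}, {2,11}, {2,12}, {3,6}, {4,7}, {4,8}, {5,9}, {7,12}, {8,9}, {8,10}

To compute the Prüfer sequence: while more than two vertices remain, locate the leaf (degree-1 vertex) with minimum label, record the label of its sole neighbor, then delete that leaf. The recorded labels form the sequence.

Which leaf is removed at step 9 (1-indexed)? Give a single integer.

Answer: 7

Derivation:
Step 1: current leaves = {1,3,5,10,11}. Remove leaf 1 (neighbor: 12).
Step 2: current leaves = {3,5,10,11}. Remove leaf 3 (neighbor: 6).
Step 3: current leaves = {5,6,10,11}. Remove leaf 5 (neighbor: 9).
Step 4: current leaves = {6,9,10,11}. Remove leaf 6 (neighbor: 2).
Step 5: current leaves = {9,10,11}. Remove leaf 9 (neighbor: 8).
Step 6: current leaves = {10,11}. Remove leaf 10 (neighbor: 8).
Step 7: current leaves = {8,11}. Remove leaf 8 (neighbor: 4).
Step 8: current leaves = {4,11}. Remove leaf 4 (neighbor: 7).
Step 9: current leaves = {7,11}. Remove leaf 7 (neighbor: 12).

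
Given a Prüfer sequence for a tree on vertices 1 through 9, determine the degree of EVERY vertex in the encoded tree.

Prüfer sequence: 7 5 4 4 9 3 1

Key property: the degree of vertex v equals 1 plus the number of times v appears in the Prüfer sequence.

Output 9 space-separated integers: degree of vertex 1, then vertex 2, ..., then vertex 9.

p_1 = 7: count[7] becomes 1
p_2 = 5: count[5] becomes 1
p_3 = 4: count[4] becomes 1
p_4 = 4: count[4] becomes 2
p_5 = 9: count[9] becomes 1
p_6 = 3: count[3] becomes 1
p_7 = 1: count[1] becomes 1
Degrees (1 + count): deg[1]=1+1=2, deg[2]=1+0=1, deg[3]=1+1=2, deg[4]=1+2=3, deg[5]=1+1=2, deg[6]=1+0=1, deg[7]=1+1=2, deg[8]=1+0=1, deg[9]=1+1=2

Answer: 2 1 2 3 2 1 2 1 2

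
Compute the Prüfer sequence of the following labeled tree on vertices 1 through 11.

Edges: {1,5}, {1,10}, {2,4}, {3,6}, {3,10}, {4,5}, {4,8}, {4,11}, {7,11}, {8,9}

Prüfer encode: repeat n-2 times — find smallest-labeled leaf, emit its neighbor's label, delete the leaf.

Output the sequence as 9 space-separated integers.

Answer: 4 3 10 11 8 4 1 5 4

Derivation:
Step 1: leaves = {2,6,7,9}. Remove smallest leaf 2, emit neighbor 4.
Step 2: leaves = {6,7,9}. Remove smallest leaf 6, emit neighbor 3.
Step 3: leaves = {3,7,9}. Remove smallest leaf 3, emit neighbor 10.
Step 4: leaves = {7,9,10}. Remove smallest leaf 7, emit neighbor 11.
Step 5: leaves = {9,10,11}. Remove smallest leaf 9, emit neighbor 8.
Step 6: leaves = {8,10,11}. Remove smallest leaf 8, emit neighbor 4.
Step 7: leaves = {10,11}. Remove smallest leaf 10, emit neighbor 1.
Step 8: leaves = {1,11}. Remove smallest leaf 1, emit neighbor 5.
Step 9: leaves = {5,11}. Remove smallest leaf 5, emit neighbor 4.
Done: 2 vertices remain (4, 11). Sequence = [4 3 10 11 8 4 1 5 4]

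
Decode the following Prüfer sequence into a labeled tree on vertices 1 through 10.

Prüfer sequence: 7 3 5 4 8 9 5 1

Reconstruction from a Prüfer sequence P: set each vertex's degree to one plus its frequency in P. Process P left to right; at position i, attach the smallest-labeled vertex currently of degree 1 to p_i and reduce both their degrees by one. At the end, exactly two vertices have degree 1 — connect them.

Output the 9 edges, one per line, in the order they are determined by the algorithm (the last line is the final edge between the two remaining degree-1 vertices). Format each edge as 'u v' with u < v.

Answer: 2 7
3 6
3 5
4 7
4 8
8 9
5 9
1 5
1 10

Derivation:
Initial degrees: {1:2, 2:1, 3:2, 4:2, 5:3, 6:1, 7:2, 8:2, 9:2, 10:1}
Step 1: smallest deg-1 vertex = 2, p_1 = 7. Add edge {2,7}. Now deg[2]=0, deg[7]=1.
Step 2: smallest deg-1 vertex = 6, p_2 = 3. Add edge {3,6}. Now deg[6]=0, deg[3]=1.
Step 3: smallest deg-1 vertex = 3, p_3 = 5. Add edge {3,5}. Now deg[3]=0, deg[5]=2.
Step 4: smallest deg-1 vertex = 7, p_4 = 4. Add edge {4,7}. Now deg[7]=0, deg[4]=1.
Step 5: smallest deg-1 vertex = 4, p_5 = 8. Add edge {4,8}. Now deg[4]=0, deg[8]=1.
Step 6: smallest deg-1 vertex = 8, p_6 = 9. Add edge {8,9}. Now deg[8]=0, deg[9]=1.
Step 7: smallest deg-1 vertex = 9, p_7 = 5. Add edge {5,9}. Now deg[9]=0, deg[5]=1.
Step 8: smallest deg-1 vertex = 5, p_8 = 1. Add edge {1,5}. Now deg[5]=0, deg[1]=1.
Final: two remaining deg-1 vertices are 1, 10. Add edge {1,10}.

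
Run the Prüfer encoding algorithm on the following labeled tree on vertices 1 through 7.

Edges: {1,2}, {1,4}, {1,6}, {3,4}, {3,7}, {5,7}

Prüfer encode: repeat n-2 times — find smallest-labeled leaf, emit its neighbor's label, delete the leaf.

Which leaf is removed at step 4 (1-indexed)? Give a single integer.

Step 1: current leaves = {2,5,6}. Remove leaf 2 (neighbor: 1).
Step 2: current leaves = {5,6}. Remove leaf 5 (neighbor: 7).
Step 3: current leaves = {6,7}. Remove leaf 6 (neighbor: 1).
Step 4: current leaves = {1,7}. Remove leaf 1 (neighbor: 4).

Answer: 1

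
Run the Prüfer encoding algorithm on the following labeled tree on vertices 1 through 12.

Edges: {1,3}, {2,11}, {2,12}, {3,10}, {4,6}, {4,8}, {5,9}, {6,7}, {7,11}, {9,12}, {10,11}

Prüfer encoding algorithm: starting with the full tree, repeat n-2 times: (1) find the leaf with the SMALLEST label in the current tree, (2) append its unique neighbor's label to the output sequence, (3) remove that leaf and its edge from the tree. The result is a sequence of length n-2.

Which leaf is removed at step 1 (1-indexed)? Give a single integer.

Step 1: current leaves = {1,5,8}. Remove leaf 1 (neighbor: 3).

Answer: 1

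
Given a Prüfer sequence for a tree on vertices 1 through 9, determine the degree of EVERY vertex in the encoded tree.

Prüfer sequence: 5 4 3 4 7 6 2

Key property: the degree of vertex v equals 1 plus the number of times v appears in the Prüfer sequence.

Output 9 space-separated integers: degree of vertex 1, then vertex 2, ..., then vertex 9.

p_1 = 5: count[5] becomes 1
p_2 = 4: count[4] becomes 1
p_3 = 3: count[3] becomes 1
p_4 = 4: count[4] becomes 2
p_5 = 7: count[7] becomes 1
p_6 = 6: count[6] becomes 1
p_7 = 2: count[2] becomes 1
Degrees (1 + count): deg[1]=1+0=1, deg[2]=1+1=2, deg[3]=1+1=2, deg[4]=1+2=3, deg[5]=1+1=2, deg[6]=1+1=2, deg[7]=1+1=2, deg[8]=1+0=1, deg[9]=1+0=1

Answer: 1 2 2 3 2 2 2 1 1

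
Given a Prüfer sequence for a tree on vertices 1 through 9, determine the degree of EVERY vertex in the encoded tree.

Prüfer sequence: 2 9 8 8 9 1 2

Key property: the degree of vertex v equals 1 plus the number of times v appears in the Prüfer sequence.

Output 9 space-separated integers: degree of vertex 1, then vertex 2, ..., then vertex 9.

Answer: 2 3 1 1 1 1 1 3 3

Derivation:
p_1 = 2: count[2] becomes 1
p_2 = 9: count[9] becomes 1
p_3 = 8: count[8] becomes 1
p_4 = 8: count[8] becomes 2
p_5 = 9: count[9] becomes 2
p_6 = 1: count[1] becomes 1
p_7 = 2: count[2] becomes 2
Degrees (1 + count): deg[1]=1+1=2, deg[2]=1+2=3, deg[3]=1+0=1, deg[4]=1+0=1, deg[5]=1+0=1, deg[6]=1+0=1, deg[7]=1+0=1, deg[8]=1+2=3, deg[9]=1+2=3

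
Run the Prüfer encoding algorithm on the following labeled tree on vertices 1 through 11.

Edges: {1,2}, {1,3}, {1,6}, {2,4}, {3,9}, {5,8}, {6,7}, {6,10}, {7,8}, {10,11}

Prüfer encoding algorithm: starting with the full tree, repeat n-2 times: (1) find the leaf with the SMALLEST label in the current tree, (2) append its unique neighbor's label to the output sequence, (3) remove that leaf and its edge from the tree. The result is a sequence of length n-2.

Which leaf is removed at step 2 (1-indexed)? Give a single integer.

Step 1: current leaves = {4,5,9,11}. Remove leaf 4 (neighbor: 2).
Step 2: current leaves = {2,5,9,11}. Remove leaf 2 (neighbor: 1).

Answer: 2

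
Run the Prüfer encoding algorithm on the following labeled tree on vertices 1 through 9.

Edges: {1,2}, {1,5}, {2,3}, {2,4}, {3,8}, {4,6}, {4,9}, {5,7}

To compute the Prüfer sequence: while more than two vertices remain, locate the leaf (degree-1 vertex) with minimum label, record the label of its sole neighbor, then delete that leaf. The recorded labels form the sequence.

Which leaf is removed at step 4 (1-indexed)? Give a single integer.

Step 1: current leaves = {6,7,8,9}. Remove leaf 6 (neighbor: 4).
Step 2: current leaves = {7,8,9}. Remove leaf 7 (neighbor: 5).
Step 3: current leaves = {5,8,9}. Remove leaf 5 (neighbor: 1).
Step 4: current leaves = {1,8,9}. Remove leaf 1 (neighbor: 2).

Answer: 1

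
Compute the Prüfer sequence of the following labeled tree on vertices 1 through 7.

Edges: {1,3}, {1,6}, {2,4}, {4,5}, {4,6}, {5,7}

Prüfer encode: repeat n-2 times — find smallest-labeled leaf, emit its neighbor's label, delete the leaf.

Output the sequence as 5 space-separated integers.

Step 1: leaves = {2,3,7}. Remove smallest leaf 2, emit neighbor 4.
Step 2: leaves = {3,7}. Remove smallest leaf 3, emit neighbor 1.
Step 3: leaves = {1,7}. Remove smallest leaf 1, emit neighbor 6.
Step 4: leaves = {6,7}. Remove smallest leaf 6, emit neighbor 4.
Step 5: leaves = {4,7}. Remove smallest leaf 4, emit neighbor 5.
Done: 2 vertices remain (5, 7). Sequence = [4 1 6 4 5]

Answer: 4 1 6 4 5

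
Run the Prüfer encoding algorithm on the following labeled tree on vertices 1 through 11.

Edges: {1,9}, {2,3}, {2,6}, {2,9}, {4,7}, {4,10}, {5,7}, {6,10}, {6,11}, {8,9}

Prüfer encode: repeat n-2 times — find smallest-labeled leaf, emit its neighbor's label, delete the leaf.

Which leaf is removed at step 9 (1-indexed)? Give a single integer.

Answer: 10

Derivation:
Step 1: current leaves = {1,3,5,8,11}. Remove leaf 1 (neighbor: 9).
Step 2: current leaves = {3,5,8,11}. Remove leaf 3 (neighbor: 2).
Step 3: current leaves = {5,8,11}. Remove leaf 5 (neighbor: 7).
Step 4: current leaves = {7,8,11}. Remove leaf 7 (neighbor: 4).
Step 5: current leaves = {4,8,11}. Remove leaf 4 (neighbor: 10).
Step 6: current leaves = {8,10,11}. Remove leaf 8 (neighbor: 9).
Step 7: current leaves = {9,10,11}. Remove leaf 9 (neighbor: 2).
Step 8: current leaves = {2,10,11}. Remove leaf 2 (neighbor: 6).
Step 9: current leaves = {10,11}. Remove leaf 10 (neighbor: 6).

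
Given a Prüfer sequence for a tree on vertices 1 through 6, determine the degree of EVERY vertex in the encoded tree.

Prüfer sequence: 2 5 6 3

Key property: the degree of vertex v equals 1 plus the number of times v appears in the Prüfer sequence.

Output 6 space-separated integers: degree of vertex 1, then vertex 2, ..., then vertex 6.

Answer: 1 2 2 1 2 2

Derivation:
p_1 = 2: count[2] becomes 1
p_2 = 5: count[5] becomes 1
p_3 = 6: count[6] becomes 1
p_4 = 3: count[3] becomes 1
Degrees (1 + count): deg[1]=1+0=1, deg[2]=1+1=2, deg[3]=1+1=2, deg[4]=1+0=1, deg[5]=1+1=2, deg[6]=1+1=2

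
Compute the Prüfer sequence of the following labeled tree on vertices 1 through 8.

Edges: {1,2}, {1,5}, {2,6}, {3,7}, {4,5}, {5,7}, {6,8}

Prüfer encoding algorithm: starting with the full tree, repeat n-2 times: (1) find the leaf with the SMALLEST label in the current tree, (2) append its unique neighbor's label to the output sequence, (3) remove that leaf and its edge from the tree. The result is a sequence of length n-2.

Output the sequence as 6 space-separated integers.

Step 1: leaves = {3,4,8}. Remove smallest leaf 3, emit neighbor 7.
Step 2: leaves = {4,7,8}. Remove smallest leaf 4, emit neighbor 5.
Step 3: leaves = {7,8}. Remove smallest leaf 7, emit neighbor 5.
Step 4: leaves = {5,8}. Remove smallest leaf 5, emit neighbor 1.
Step 5: leaves = {1,8}. Remove smallest leaf 1, emit neighbor 2.
Step 6: leaves = {2,8}. Remove smallest leaf 2, emit neighbor 6.
Done: 2 vertices remain (6, 8). Sequence = [7 5 5 1 2 6]

Answer: 7 5 5 1 2 6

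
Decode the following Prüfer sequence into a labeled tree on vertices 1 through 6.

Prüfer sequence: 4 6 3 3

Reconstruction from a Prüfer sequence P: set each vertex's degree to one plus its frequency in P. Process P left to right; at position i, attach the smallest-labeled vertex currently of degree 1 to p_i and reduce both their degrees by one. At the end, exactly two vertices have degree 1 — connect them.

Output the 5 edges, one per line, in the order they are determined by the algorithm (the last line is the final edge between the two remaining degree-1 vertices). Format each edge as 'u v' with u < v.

Answer: 1 4
2 6
3 4
3 5
3 6

Derivation:
Initial degrees: {1:1, 2:1, 3:3, 4:2, 5:1, 6:2}
Step 1: smallest deg-1 vertex = 1, p_1 = 4. Add edge {1,4}. Now deg[1]=0, deg[4]=1.
Step 2: smallest deg-1 vertex = 2, p_2 = 6. Add edge {2,6}. Now deg[2]=0, deg[6]=1.
Step 3: smallest deg-1 vertex = 4, p_3 = 3. Add edge {3,4}. Now deg[4]=0, deg[3]=2.
Step 4: smallest deg-1 vertex = 5, p_4 = 3. Add edge {3,5}. Now deg[5]=0, deg[3]=1.
Final: two remaining deg-1 vertices are 3, 6. Add edge {3,6}.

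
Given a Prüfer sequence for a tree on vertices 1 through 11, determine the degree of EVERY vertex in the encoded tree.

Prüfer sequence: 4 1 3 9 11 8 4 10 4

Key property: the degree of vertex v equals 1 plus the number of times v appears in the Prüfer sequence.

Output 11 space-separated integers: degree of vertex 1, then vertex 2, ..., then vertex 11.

Answer: 2 1 2 4 1 1 1 2 2 2 2

Derivation:
p_1 = 4: count[4] becomes 1
p_2 = 1: count[1] becomes 1
p_3 = 3: count[3] becomes 1
p_4 = 9: count[9] becomes 1
p_5 = 11: count[11] becomes 1
p_6 = 8: count[8] becomes 1
p_7 = 4: count[4] becomes 2
p_8 = 10: count[10] becomes 1
p_9 = 4: count[4] becomes 3
Degrees (1 + count): deg[1]=1+1=2, deg[2]=1+0=1, deg[3]=1+1=2, deg[4]=1+3=4, deg[5]=1+0=1, deg[6]=1+0=1, deg[7]=1+0=1, deg[8]=1+1=2, deg[9]=1+1=2, deg[10]=1+1=2, deg[11]=1+1=2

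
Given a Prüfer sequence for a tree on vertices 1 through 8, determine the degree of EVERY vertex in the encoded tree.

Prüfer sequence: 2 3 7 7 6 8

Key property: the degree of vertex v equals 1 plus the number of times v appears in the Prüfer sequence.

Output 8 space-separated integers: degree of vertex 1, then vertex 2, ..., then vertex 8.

p_1 = 2: count[2] becomes 1
p_2 = 3: count[3] becomes 1
p_3 = 7: count[7] becomes 1
p_4 = 7: count[7] becomes 2
p_5 = 6: count[6] becomes 1
p_6 = 8: count[8] becomes 1
Degrees (1 + count): deg[1]=1+0=1, deg[2]=1+1=2, deg[3]=1+1=2, deg[4]=1+0=1, deg[5]=1+0=1, deg[6]=1+1=2, deg[7]=1+2=3, deg[8]=1+1=2

Answer: 1 2 2 1 1 2 3 2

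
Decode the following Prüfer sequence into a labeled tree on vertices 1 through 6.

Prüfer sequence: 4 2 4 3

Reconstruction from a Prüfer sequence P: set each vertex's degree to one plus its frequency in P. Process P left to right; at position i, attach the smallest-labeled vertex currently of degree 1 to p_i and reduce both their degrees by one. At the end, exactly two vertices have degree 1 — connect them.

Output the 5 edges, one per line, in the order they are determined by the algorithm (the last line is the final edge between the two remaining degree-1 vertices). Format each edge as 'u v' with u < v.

Initial degrees: {1:1, 2:2, 3:2, 4:3, 5:1, 6:1}
Step 1: smallest deg-1 vertex = 1, p_1 = 4. Add edge {1,4}. Now deg[1]=0, deg[4]=2.
Step 2: smallest deg-1 vertex = 5, p_2 = 2. Add edge {2,5}. Now deg[5]=0, deg[2]=1.
Step 3: smallest deg-1 vertex = 2, p_3 = 4. Add edge {2,4}. Now deg[2]=0, deg[4]=1.
Step 4: smallest deg-1 vertex = 4, p_4 = 3. Add edge {3,4}. Now deg[4]=0, deg[3]=1.
Final: two remaining deg-1 vertices are 3, 6. Add edge {3,6}.

Answer: 1 4
2 5
2 4
3 4
3 6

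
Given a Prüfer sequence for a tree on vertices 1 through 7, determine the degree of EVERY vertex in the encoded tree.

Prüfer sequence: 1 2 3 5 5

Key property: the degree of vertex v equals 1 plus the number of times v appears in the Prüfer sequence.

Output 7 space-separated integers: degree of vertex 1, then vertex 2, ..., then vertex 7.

p_1 = 1: count[1] becomes 1
p_2 = 2: count[2] becomes 1
p_3 = 3: count[3] becomes 1
p_4 = 5: count[5] becomes 1
p_5 = 5: count[5] becomes 2
Degrees (1 + count): deg[1]=1+1=2, deg[2]=1+1=2, deg[3]=1+1=2, deg[4]=1+0=1, deg[5]=1+2=3, deg[6]=1+0=1, deg[7]=1+0=1

Answer: 2 2 2 1 3 1 1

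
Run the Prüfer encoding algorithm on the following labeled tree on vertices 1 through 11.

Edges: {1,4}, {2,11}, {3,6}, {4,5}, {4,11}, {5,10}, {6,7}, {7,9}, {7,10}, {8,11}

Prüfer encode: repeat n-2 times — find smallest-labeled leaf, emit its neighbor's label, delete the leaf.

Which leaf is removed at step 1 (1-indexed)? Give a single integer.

Answer: 1

Derivation:
Step 1: current leaves = {1,2,3,8,9}. Remove leaf 1 (neighbor: 4).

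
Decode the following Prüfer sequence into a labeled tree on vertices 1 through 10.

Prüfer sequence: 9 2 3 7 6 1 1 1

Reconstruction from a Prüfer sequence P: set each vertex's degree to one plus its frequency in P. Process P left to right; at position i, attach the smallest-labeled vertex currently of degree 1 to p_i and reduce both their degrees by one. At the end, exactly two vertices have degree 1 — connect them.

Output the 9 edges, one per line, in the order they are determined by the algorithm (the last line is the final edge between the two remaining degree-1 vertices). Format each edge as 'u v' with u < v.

Initial degrees: {1:4, 2:2, 3:2, 4:1, 5:1, 6:2, 7:2, 8:1, 9:2, 10:1}
Step 1: smallest deg-1 vertex = 4, p_1 = 9. Add edge {4,9}. Now deg[4]=0, deg[9]=1.
Step 2: smallest deg-1 vertex = 5, p_2 = 2. Add edge {2,5}. Now deg[5]=0, deg[2]=1.
Step 3: smallest deg-1 vertex = 2, p_3 = 3. Add edge {2,3}. Now deg[2]=0, deg[3]=1.
Step 4: smallest deg-1 vertex = 3, p_4 = 7. Add edge {3,7}. Now deg[3]=0, deg[7]=1.
Step 5: smallest deg-1 vertex = 7, p_5 = 6. Add edge {6,7}. Now deg[7]=0, deg[6]=1.
Step 6: smallest deg-1 vertex = 6, p_6 = 1. Add edge {1,6}. Now deg[6]=0, deg[1]=3.
Step 7: smallest deg-1 vertex = 8, p_7 = 1. Add edge {1,8}. Now deg[8]=0, deg[1]=2.
Step 8: smallest deg-1 vertex = 9, p_8 = 1. Add edge {1,9}. Now deg[9]=0, deg[1]=1.
Final: two remaining deg-1 vertices are 1, 10. Add edge {1,10}.

Answer: 4 9
2 5
2 3
3 7
6 7
1 6
1 8
1 9
1 10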